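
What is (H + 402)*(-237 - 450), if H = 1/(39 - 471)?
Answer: -39768827/144 ≈ -2.7617e+5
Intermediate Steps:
H = -1/432 (H = 1/(-432) = -1/432 ≈ -0.0023148)
(H + 402)*(-237 - 450) = (-1/432 + 402)*(-237 - 450) = (173663/432)*(-687) = -39768827/144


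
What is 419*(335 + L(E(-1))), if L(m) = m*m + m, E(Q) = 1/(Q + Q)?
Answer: 561041/4 ≈ 1.4026e+5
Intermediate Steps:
E(Q) = 1/(2*Q)
L(m) = m + m**2 (L(m) = m**2 + m = m + m**2)
419*(335 + L(E(-1))) = 419*(335 + ((1/2)/(-1))*(1 + (1/2)/(-1))) = 419*(335 + ((1/2)*(-1))*(1 + (1/2)*(-1))) = 419*(335 - (1 - 1/2)/2) = 419*(335 - 1/2*1/2) = 419*(335 - 1/4) = 419*(1339/4) = 561041/4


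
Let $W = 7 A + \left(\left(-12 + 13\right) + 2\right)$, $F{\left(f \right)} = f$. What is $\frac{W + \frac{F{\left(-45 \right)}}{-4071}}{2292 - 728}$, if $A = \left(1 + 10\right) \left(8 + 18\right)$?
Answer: $\frac{680200}{530587} \approx 1.282$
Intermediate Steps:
$A = 286$ ($A = 11 \cdot 26 = 286$)
$W = 2005$ ($W = 7 \cdot 286 + \left(\left(-12 + 13\right) + 2\right) = 2002 + \left(1 + 2\right) = 2002 + 3 = 2005$)
$\frac{W + \frac{F{\left(-45 \right)}}{-4071}}{2292 - 728} = \frac{2005 - \frac{45}{-4071}}{2292 - 728} = \frac{2005 - - \frac{15}{1357}}{1564} = \left(2005 + \frac{15}{1357}\right) \frac{1}{1564} = \frac{2720800}{1357} \cdot \frac{1}{1564} = \frac{680200}{530587}$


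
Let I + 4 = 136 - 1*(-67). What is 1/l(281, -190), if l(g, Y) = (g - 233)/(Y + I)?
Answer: 3/16 ≈ 0.18750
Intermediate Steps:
I = 199 (I = -4 + (136 - 1*(-67)) = -4 + (136 + 67) = -4 + 203 = 199)
l(g, Y) = (-233 + g)/(199 + Y) (l(g, Y) = (g - 233)/(Y + 199) = (-233 + g)/(199 + Y))
1/l(281, -190) = 1/((-233 + 281)/(199 - 190)) = 1/(48/9) = 1/((1/9)*48) = 1/(16/3) = 3/16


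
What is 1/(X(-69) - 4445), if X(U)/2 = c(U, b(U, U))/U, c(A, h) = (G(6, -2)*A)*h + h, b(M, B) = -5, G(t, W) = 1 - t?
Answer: -69/303245 ≈ -0.00022754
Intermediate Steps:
c(A, h) = h - 5*A*h (c(A, h) = ((1 - 1*6)*A)*h + h = ((1 - 6)*A)*h + h = (-5*A)*h + h = -5*A*h + h = h - 5*A*h)
X(U) = 2*(-5 + 25*U)/U (X(U) = 2*((-5*(1 - 5*U))/U) = 2*((-5 + 25*U)/U) = 2*(-5 + 25*U)/U)
1/(X(-69) - 4445) = 1/((50 - 10/(-69)) - 4445) = 1/((50 - 10*(-1/69)) - 4445) = 1/((50 + 10/69) - 4445) = 1/(3460/69 - 4445) = 1/(-303245/69) = -69/303245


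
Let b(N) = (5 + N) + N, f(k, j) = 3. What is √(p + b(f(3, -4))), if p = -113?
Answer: I*√102 ≈ 10.1*I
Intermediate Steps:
b(N) = 5 + 2*N
√(p + b(f(3, -4))) = √(-113 + (5 + 2*3)) = √(-113 + (5 + 6)) = √(-113 + 11) = √(-102) = I*√102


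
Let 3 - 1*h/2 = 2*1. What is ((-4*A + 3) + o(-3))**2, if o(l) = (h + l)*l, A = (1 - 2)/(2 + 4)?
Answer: 400/9 ≈ 44.444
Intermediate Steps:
h = 2 (h = 6 - 4 = 2)
A = -1/6 ≈ -0.16667
o(l) = l*(2 + l) (o(l) = (2 + l)*l = l*(2 + l))
((-4*A + 3) + o(-3))**2 = ((-4*(-1/6) + 3) - 3*(2 - 3))**2 = ((2/3 + 3) - 3*(-1))**2 = (11/3 + 3)**2 = (20/3)**2 = 400/9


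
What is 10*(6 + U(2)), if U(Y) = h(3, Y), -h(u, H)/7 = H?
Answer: -80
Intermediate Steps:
h(u, H) = -7*H
U(Y) = -7*Y
10*(6 + U(2)) = 10*(6 - 7*2) = 10*(6 - 14) = 10*(-8) = -80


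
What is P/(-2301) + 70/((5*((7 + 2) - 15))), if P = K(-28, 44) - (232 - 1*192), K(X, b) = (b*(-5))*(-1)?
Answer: -5549/2301 ≈ -2.4116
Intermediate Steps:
K(X, b) = 5*b (K(X, b) = -5*b*(-1) = 5*b)
P = 180 (P = 5*44 - (232 - 1*192) = 220 - (232 - 192) = 220 - 1*40 = 220 - 40 = 180)
P/(-2301) + 70/((5*((7 + 2) - 15))) = 180/(-2301) + 70/((5*((7 + 2) - 15))) = 180*(-1/2301) + 70/((5*(9 - 15))) = -60/767 + 70/((5*(-6))) = -60/767 + 70/(-30) = -60/767 + 70*(-1/30) = -60/767 - 7/3 = -5549/2301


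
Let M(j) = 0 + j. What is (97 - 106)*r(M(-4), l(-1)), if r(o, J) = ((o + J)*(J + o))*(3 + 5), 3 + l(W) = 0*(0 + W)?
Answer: -3528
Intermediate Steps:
l(W) = -3 (l(W) = -3 + 0*(0 + W) = -3 + 0*W = -3 + 0 = -3)
M(j) = j
r(o, J) = 8*(J + o)**2 (r(o, J) = ((J + o)*(J + o))*8 = (J + o)**2*8 = 8*(J + o)**2)
(97 - 106)*r(M(-4), l(-1)) = (97 - 106)*(8*(-3 - 4)**2) = -72*(-7)**2 = -72*49 = -9*392 = -3528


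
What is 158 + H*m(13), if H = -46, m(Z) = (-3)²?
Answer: -256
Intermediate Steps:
m(Z) = 9
158 + H*m(13) = 158 - 46*9 = 158 - 414 = -256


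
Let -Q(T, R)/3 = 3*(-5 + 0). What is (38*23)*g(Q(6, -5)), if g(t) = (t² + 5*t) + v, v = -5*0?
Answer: 1966500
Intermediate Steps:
v = 0
Q(T, R) = 45 (Q(T, R) = -9*(-5 + 0) = -9*(-5) = -3*(-15) = 45)
g(t) = t² + 5*t (g(t) = (t² + 5*t) + 0 = t² + 5*t)
(38*23)*g(Q(6, -5)) = (38*23)*(45*(5 + 45)) = 874*(45*50) = 874*2250 = 1966500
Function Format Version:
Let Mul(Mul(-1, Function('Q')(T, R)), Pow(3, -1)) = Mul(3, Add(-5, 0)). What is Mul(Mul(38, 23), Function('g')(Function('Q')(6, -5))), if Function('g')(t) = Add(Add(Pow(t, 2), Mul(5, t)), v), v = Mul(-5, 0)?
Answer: 1966500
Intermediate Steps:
v = 0
Function('Q')(T, R) = 45 (Function('Q')(T, R) = Mul(-3, Mul(3, Add(-5, 0))) = Mul(-3, Mul(3, -5)) = Mul(-3, -15) = 45)
Function('g')(t) = Add(Pow(t, 2), Mul(5, t)) (Function('g')(t) = Add(Add(Pow(t, 2), Mul(5, t)), 0) = Add(Pow(t, 2), Mul(5, t)))
Mul(Mul(38, 23), Function('g')(Function('Q')(6, -5))) = Mul(Mul(38, 23), Mul(45, Add(5, 45))) = Mul(874, Mul(45, 50)) = Mul(874, 2250) = 1966500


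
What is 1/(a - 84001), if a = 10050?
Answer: -1/73951 ≈ -1.3522e-5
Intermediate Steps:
1/(a - 84001) = 1/(10050 - 84001) = 1/(-73951) = -1/73951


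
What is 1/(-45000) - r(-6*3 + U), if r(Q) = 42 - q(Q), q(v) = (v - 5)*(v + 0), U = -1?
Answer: 18629999/45000 ≈ 414.00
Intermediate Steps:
q(v) = v*(-5 + v) (q(v) = (-5 + v)*v = v*(-5 + v))
r(Q) = 42 - Q*(-5 + Q)
1/(-45000) - r(-6*3 + U) = 1/(-45000) - (42 - (-6*3 - 1)*(-5 + (-6*3 - 1))) = -1/45000 - (42 - (-18 - 1)*(-5 + (-18 - 1))) = -1/45000 - (42 - 1*(-19)*(-5 - 19)) = -1/45000 - (42 - 1*(-19)*(-24)) = -1/45000 - (42 - 456) = -1/45000 - 1*(-414) = -1/45000 + 414 = 18629999/45000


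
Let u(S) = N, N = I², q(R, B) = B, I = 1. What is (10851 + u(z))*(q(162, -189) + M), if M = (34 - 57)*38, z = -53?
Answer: -11535676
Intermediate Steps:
N = 1 (N = 1² = 1)
u(S) = 1
M = -874 (M = -23*38 = -874)
(10851 + u(z))*(q(162, -189) + M) = (10851 + 1)*(-189 - 874) = 10852*(-1063) = -11535676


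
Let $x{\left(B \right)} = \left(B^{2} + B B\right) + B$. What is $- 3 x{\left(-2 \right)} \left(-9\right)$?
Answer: $162$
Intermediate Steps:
$x{\left(B \right)} = B + 2 B^{2}$ ($x{\left(B \right)} = \left(B^{2} + B^{2}\right) + B = 2 B^{2} + B = B + 2 B^{2}$)
$- 3 x{\left(-2 \right)} \left(-9\right) = - 3 \left(- 2 \left(1 + 2 \left(-2\right)\right)\right) \left(-9\right) = - 3 \left(- 2 \left(1 - 4\right)\right) \left(-9\right) = - 3 \left(\left(-2\right) \left(-3\right)\right) \left(-9\right) = \left(-3\right) 6 \left(-9\right) = \left(-18\right) \left(-9\right) = 162$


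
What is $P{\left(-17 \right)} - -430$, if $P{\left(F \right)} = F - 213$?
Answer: $200$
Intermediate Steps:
$P{\left(F \right)} = -213 + F$
$P{\left(-17 \right)} - -430 = \left(-213 - 17\right) - -430 = -230 + 430 = 200$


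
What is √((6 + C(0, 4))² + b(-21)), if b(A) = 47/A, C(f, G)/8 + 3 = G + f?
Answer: √85449/21 ≈ 13.920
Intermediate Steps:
C(f, G) = -24 + 8*G + 8*f (C(f, G) = -24 + 8*(G + f) = -24 + (8*G + 8*f) = -24 + 8*G + 8*f)
√((6 + C(0, 4))² + b(-21)) = √((6 + (-24 + 8*4 + 8*0))² + 47/(-21)) = √((6 + (-24 + 32 + 0))² + 47*(-1/21)) = √((6 + 8)² - 47/21) = √(14² - 47/21) = √(196 - 47/21) = √(4069/21) = √85449/21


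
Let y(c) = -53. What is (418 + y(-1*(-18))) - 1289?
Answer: -924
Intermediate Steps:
(418 + y(-1*(-18))) - 1289 = (418 - 53) - 1289 = 365 - 1289 = -924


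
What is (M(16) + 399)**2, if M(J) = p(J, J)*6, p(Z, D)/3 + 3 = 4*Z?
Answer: 2241009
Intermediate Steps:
p(Z, D) = -9 + 12*Z (p(Z, D) = -9 + 3*(4*Z) = -9 + 12*Z)
M(J) = -54 + 72*J (M(J) = (-9 + 12*J)*6 = -54 + 72*J)
(M(16) + 399)**2 = ((-54 + 72*16) + 399)**2 = ((-54 + 1152) + 399)**2 = (1098 + 399)**2 = 1497**2 = 2241009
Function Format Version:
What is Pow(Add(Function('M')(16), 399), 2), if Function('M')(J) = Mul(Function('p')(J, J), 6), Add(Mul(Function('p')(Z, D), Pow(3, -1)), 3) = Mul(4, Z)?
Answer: 2241009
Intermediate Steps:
Function('p')(Z, D) = Add(-9, Mul(12, Z)) (Function('p')(Z, D) = Add(-9, Mul(3, Mul(4, Z))) = Add(-9, Mul(12, Z)))
Function('M')(J) = Add(-54, Mul(72, J)) (Function('M')(J) = Mul(Add(-9, Mul(12, J)), 6) = Add(-54, Mul(72, J)))
Pow(Add(Function('M')(16), 399), 2) = Pow(Add(Add(-54, Mul(72, 16)), 399), 2) = Pow(Add(Add(-54, 1152), 399), 2) = Pow(Add(1098, 399), 2) = Pow(1497, 2) = 2241009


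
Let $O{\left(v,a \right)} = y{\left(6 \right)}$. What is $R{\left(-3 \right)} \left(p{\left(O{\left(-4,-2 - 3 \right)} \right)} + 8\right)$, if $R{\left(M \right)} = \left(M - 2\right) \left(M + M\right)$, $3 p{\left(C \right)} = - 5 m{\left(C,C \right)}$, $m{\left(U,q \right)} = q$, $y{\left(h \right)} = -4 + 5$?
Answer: $190$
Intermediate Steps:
$y{\left(h \right)} = 1$
$O{\left(v,a \right)} = 1$
$p{\left(C \right)} = - \frac{5 C}{3}$ ($p{\left(C \right)} = \frac{\left(-5\right) C}{3} = - \frac{5 C}{3}$)
$R{\left(M \right)} = 2 M \left(-2 + M\right)$ ($R{\left(M \right)} = \left(-2 + M\right) 2 M = 2 M \left(-2 + M\right)$)
$R{\left(-3 \right)} \left(p{\left(O{\left(-4,-2 - 3 \right)} \right)} + 8\right) = 2 \left(-3\right) \left(-2 - 3\right) \left(\left(- \frac{5}{3}\right) 1 + 8\right) = 2 \left(-3\right) \left(-5\right) \left(- \frac{5}{3} + 8\right) = 30 \cdot \frac{19}{3} = 190$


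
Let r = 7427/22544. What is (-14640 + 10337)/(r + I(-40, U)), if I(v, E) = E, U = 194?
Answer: -97006832/4380963 ≈ -22.143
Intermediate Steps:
r = 7427/22544 (r = 7427*(1/22544) = 7427/22544 ≈ 0.32944)
(-14640 + 10337)/(r + I(-40, U)) = (-14640 + 10337)/(7427/22544 + 194) = -4303/4380963/22544 = -4303*22544/4380963 = -97006832/4380963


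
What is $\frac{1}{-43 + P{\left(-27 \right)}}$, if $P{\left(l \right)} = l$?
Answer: $- \frac{1}{70} \approx -0.014286$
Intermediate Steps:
$\frac{1}{-43 + P{\left(-27 \right)}} = \frac{1}{-43 - 27} = \frac{1}{-70} = - \frac{1}{70}$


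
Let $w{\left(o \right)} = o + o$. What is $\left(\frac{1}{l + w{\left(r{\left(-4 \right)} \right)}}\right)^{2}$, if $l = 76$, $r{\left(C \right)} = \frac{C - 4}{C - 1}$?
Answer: $\frac{25}{156816} \approx 0.00015942$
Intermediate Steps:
$r{\left(C \right)} = \frac{-4 + C}{-1 + C}$
$w{\left(o \right)} = 2 o$
$\left(\frac{1}{l + w{\left(r{\left(-4 \right)} \right)}}\right)^{2} = \left(\frac{1}{76 + 2 \frac{-4 - 4}{-1 - 4}}\right)^{2} = \left(\frac{1}{76 + 2 \frac{1}{-5} \left(-8\right)}\right)^{2} = \left(\frac{1}{76 + 2 \left(\left(- \frac{1}{5}\right) \left(-8\right)\right)}\right)^{2} = \left(\frac{1}{76 + 2 \cdot \frac{8}{5}}\right)^{2} = \left(\frac{1}{76 + \frac{16}{5}}\right)^{2} = \left(\frac{1}{\frac{396}{5}}\right)^{2} = \left(\frac{5}{396}\right)^{2} = \frac{25}{156816}$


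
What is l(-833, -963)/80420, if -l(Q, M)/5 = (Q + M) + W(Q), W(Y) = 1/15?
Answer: 26939/241260 ≈ 0.11166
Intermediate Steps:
W(Y) = 1/15
l(Q, M) = -⅓ - 5*M - 5*Q (l(Q, M) = -5*((Q + M) + 1/15) = -5*((M + Q) + 1/15) = -5*(1/15 + M + Q) = -⅓ - 5*M - 5*Q)
l(-833, -963)/80420 = (-⅓ - 5*(-963) - 5*(-833))/80420 = (-⅓ + 4815 + 4165)*(1/80420) = (26939/3)*(1/80420) = 26939/241260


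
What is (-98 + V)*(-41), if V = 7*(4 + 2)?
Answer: 2296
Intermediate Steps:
V = 42 (V = 7*6 = 42)
(-98 + V)*(-41) = (-98 + 42)*(-41) = -56*(-41) = 2296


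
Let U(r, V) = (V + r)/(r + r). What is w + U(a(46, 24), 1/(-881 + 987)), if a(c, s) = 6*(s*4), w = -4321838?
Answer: -527748220799/122112 ≈ -4.3218e+6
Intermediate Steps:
a(c, s) = 24*s (a(c, s) = 6*(4*s) = 24*s)
U(r, V) = (V + r)/(2*r) (U(r, V) = (V + r)/((2*r)) = (V + r)*(1/(2*r)) = (V + r)/(2*r))
w + U(a(46, 24), 1/(-881 + 987)) = -4321838 + (1/(-881 + 987) + 24*24)/(2*((24*24))) = -4321838 + (1/2)*(1/106 + 576)/576 = -4321838 + (1/2)*(1/576)*(1/106 + 576) = -4321838 + (1/2)*(1/576)*(61057/106) = -4321838 + 61057/122112 = -527748220799/122112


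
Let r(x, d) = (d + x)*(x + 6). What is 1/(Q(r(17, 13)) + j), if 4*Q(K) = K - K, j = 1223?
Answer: 1/1223 ≈ 0.00081766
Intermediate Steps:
r(x, d) = (6 + x)*(d + x) (r(x, d) = (d + x)*(6 + x) = (6 + x)*(d + x))
Q(K) = 0 (Q(K) = (K - K)/4 = (¼)*0 = 0)
1/(Q(r(17, 13)) + j) = 1/(0 + 1223) = 1/1223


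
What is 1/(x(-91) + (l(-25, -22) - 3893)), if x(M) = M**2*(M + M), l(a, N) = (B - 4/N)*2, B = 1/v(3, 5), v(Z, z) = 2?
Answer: -11/16621370 ≈ -6.6180e-7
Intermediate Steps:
B = 1/2 ≈ 0.50000
l(a, N) = 1 - 8/N (l(a, N) = (1/2 - 4/N)*2 = 1 - 8/N)
x(M) = 2*M**3 (x(M) = M**2*(2*M) = 2*M**3)
1/(x(-91) + (l(-25, -22) - 3893)) = 1/(2*(-91)**3 + ((-8 - 22)/(-22) - 3893)) = 1/(2*(-753571) + (-1/22*(-30) - 3893)) = 1/(-1507142 + (15/11 - 3893)) = 1/(-1507142 - 42808/11) = 1/(-16621370/11) = -11/16621370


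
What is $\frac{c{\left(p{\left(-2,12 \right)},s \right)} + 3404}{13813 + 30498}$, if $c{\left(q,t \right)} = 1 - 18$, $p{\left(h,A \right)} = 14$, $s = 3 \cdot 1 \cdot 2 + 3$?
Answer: $\frac{3387}{44311} \approx 0.076437$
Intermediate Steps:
$s = 9$ ($s = 3 \cdot 2 + 3 = 6 + 3 = 9$)
$c{\left(q,t \right)} = -17$ ($c{\left(q,t \right)} = 1 - 18 = -17$)
$\frac{c{\left(p{\left(-2,12 \right)},s \right)} + 3404}{13813 + 30498} = \frac{-17 + 3404}{13813 + 30498} = \frac{3387}{44311}$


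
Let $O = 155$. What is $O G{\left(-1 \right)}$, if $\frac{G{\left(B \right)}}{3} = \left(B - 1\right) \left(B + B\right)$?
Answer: $1860$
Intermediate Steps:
$G{\left(B \right)} = 6 B \left(-1 + B\right)$ ($G{\left(B \right)} = 3 \left(B - 1\right) \left(B + B\right) = 3 \left(-1 + B\right) 2 B = 3 \cdot 2 B \left(-1 + B\right) = 6 B \left(-1 + B\right)$)
$O G{\left(-1 \right)} = 155 \cdot 6 \left(-1\right) \left(-1 - 1\right) = 155 \cdot 6 \left(-1\right) \left(-2\right) = 155 \cdot 12 = 1860$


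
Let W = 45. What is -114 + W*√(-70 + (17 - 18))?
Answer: -114 + 45*I*√71 ≈ -114.0 + 379.18*I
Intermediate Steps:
-114 + W*√(-70 + (17 - 18)) = -114 + 45*√(-70 + (17 - 18)) = -114 + 45*√(-70 - 1) = -114 + 45*√(-71) = -114 + 45*(I*√71) = -114 + 45*I*√71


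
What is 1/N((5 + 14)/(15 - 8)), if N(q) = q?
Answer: 7/19 ≈ 0.36842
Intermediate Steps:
1/N((5 + 14)/(15 - 8)) = 1/((5 + 14)/(15 - 8)) = 1/(19/7) = 7/19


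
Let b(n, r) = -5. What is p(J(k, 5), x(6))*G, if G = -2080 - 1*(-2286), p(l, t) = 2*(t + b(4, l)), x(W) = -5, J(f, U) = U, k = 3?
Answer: -4120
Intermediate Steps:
p(l, t) = -10 + 2*t (p(l, t) = 2*(t - 5) = 2*(-5 + t) = -10 + 2*t)
G = 206 (G = -2080 + 2286 = 206)
p(J(k, 5), x(6))*G = (-10 + 2*(-5))*206 = (-10 - 10)*206 = -20*206 = -4120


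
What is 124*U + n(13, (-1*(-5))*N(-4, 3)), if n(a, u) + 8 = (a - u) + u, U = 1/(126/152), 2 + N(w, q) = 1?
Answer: 9739/63 ≈ 154.59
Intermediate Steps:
N(w, q) = -1 (N(w, q) = -2 + 1 = -1)
U = 76/63 (U = 1/(126*(1/152)) = 1/(63/76) = 76/63 ≈ 1.2063)
n(a, u) = -8 + a (n(a, u) = -8 + ((a - u) + u) = -8 + a)
124*U + n(13, (-1*(-5))*N(-4, 3)) = 124*(76/63) + (-8 + 13) = 9424/63 + 5 = 9739/63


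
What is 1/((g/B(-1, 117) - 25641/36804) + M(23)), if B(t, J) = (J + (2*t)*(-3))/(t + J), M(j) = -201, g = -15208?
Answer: -1508964/21946675349 ≈ -6.8756e-5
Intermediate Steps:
B(t, J) = (J - 6*t)/(J + t)
1/((g/B(-1, 117) - 25641/36804) + M(23)) = 1/((-15208*(117 - 1)/(117 - 6*(-1)) - 25641/36804) - 201) = 1/((-15208*116/(117 + 6) - 25641*1/36804) - 201) = 1/((-15208/((1/116)*123) - 8547/12268) - 201) = 1/((-15208/123/116 - 8547/12268) - 201) = 1/((-15208*116/123 - 8547/12268) - 201) = 1/((-1764128/123 - 8547/12268) - 201) = 1/(-21643373585/1508964 - 201) = 1/(-21946675349/1508964) = -1508964/21946675349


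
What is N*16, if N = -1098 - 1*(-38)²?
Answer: -40672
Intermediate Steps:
N = -2542 (N = -1098 - 1*1444 = -1098 - 1444 = -2542)
N*16 = -2542*16 = -40672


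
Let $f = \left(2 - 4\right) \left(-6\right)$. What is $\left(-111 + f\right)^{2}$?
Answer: $9801$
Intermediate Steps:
$f = 12$ ($f = \left(-2\right) \left(-6\right) = 12$)
$\left(-111 + f\right)^{2} = \left(-111 + 12\right)^{2} = \left(-99\right)^{2} = 9801$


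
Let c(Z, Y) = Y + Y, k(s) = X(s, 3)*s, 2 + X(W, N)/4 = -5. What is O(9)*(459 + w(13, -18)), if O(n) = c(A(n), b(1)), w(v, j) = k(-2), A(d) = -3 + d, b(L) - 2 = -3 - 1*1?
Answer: -2060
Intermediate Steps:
b(L) = -2 (b(L) = 2 + (-3 - 1*1) = 2 + (-3 - 1) = 2 - 4 = -2)
X(W, N) = -28 (X(W, N) = -8 + 4*(-5) = -8 - 20 = -28)
k(s) = -28*s
w(v, j) = 56 (w(v, j) = -28*(-2) = 56)
c(Z, Y) = 2*Y
O(n) = -4 (O(n) = 2*(-2) = -4)
O(9)*(459 + w(13, -18)) = -4*(459 + 56) = -4*515 = -2060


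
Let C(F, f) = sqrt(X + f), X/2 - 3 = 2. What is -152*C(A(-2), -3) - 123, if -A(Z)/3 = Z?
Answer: -123 - 152*sqrt(7) ≈ -525.15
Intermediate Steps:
X = 10 (X = 6 + 2*2 = 6 + 4 = 10)
A(Z) = -3*Z
C(F, f) = sqrt(10 + f)
-152*C(A(-2), -3) - 123 = -152*sqrt(10 - 3) - 123 = -152*sqrt(7) - 123 = -123 - 152*sqrt(7)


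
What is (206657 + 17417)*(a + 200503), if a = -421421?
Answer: -49501979932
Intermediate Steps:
(206657 + 17417)*(a + 200503) = (206657 + 17417)*(-421421 + 200503) = 224074*(-220918) = -49501979932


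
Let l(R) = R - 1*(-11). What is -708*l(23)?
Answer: -24072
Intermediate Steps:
l(R) = 11 + R (l(R) = R + 11 = 11 + R)
-708*l(23) = -708*(11 + 23) = -708*34 = -24072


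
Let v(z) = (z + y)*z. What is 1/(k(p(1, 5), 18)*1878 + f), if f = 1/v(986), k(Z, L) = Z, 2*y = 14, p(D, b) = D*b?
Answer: 979098/9193730221 ≈ 0.00010650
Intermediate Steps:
y = 7 (y = (½)*14 = 7)
v(z) = z*(7 + z) (v(z) = (z + 7)*z = (7 + z)*z = z*(7 + z))
f = 1/979098 (f = 1/(986*(7 + 986)) = 1/(986*993) = 1/979098 ≈ 1.0213e-6)
1/(k(p(1, 5), 18)*1878 + f) = 1/((1*5)*1878 + 1/979098) = 1/(5*1878 + 1/979098) = 1/(9390 + 1/979098) = 1/(9193730221/979098) = 979098/9193730221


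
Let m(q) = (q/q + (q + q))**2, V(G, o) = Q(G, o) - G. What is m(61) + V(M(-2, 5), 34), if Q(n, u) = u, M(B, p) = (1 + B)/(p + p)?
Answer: 151631/10 ≈ 15163.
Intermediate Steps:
M(B, p) = (1 + B)/(2*p) (M(B, p) = (1 + B)/((2*p)) = (1 + B)*(1/(2*p)) = (1 + B)/(2*p))
V(G, o) = o - G
m(q) = (1 + 2*q)**2
m(61) + V(M(-2, 5), 34) = (1 + 2*61)**2 + (34 - (1 - 2)/(2*5)) = (1 + 122)**2 + (34 - (-1)/(2*5)) = 123**2 + (34 - 1*(-1/10)) = 15129 + (34 + 1/10) = 15129 + 341/10 = 151631/10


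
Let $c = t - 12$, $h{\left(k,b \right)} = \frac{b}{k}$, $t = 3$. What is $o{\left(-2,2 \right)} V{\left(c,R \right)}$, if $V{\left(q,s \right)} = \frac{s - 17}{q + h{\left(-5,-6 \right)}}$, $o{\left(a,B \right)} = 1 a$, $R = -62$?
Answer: $- \frac{790}{39} \approx -20.256$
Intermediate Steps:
$o{\left(a,B \right)} = a$
$c = -9$ ($c = 3 - 12 = -9$)
$V{\left(q,s \right)} = \frac{-17 + s}{\frac{6}{5} + q}$ ($V{\left(q,s \right)} = \frac{s - 17}{q - \frac{6}{-5}} = \frac{-17 + s}{q - - \frac{6}{5}} = \frac{-17 + s}{q + \frac{6}{5}} = \frac{-17 + s}{\frac{6}{5} + q}$)
$o{\left(-2,2 \right)} V{\left(c,R \right)} = - 2 \frac{5 \left(-17 - 62\right)}{6 + 5 \left(-9\right)} = - 2 \cdot 5 \frac{1}{6 - 45} \left(-79\right) = - 2 \cdot 5 \frac{1}{-39} \left(-79\right) = - 2 \cdot 5 \left(- \frac{1}{39}\right) \left(-79\right) = \left(-2\right) \frac{395}{39} = - \frac{790}{39}$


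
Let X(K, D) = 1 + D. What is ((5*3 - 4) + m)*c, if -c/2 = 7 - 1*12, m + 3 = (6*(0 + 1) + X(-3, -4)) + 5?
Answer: 160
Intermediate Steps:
m = 5 (m = -3 + ((6*(0 + 1) + (1 - 4)) + 5) = -3 + ((6*1 - 3) + 5) = -3 + ((6 - 3) + 5) = -3 + (3 + 5) = -3 + 8 = 5)
c = 10 (c = -2*(7 - 1*12) = -2*(7 - 12) = -2*(-5) = 10)
((5*3 - 4) + m)*c = ((5*3 - 4) + 5)*10 = ((15 - 4) + 5)*10 = (11 + 5)*10 = 16*10 = 160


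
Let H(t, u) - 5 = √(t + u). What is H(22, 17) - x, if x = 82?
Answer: -77 + √39 ≈ -70.755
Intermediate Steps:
H(t, u) = 5 + √(t + u)
H(22, 17) - x = (5 + √(22 + 17)) - 1*82 = (5 + √39) - 82 = -77 + √39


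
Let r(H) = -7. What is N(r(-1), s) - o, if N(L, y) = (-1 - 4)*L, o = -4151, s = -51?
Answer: 4186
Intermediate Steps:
N(L, y) = -5*L
N(r(-1), s) - o = -5*(-7) - 1*(-4151) = 35 + 4151 = 4186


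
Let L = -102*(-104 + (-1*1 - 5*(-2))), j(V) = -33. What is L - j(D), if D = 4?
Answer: 9723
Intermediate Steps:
L = 9690 (L = -102*(-104 + (-1 + 10)) = -102*(-104 + 9) = -102*(-95) = 9690)
L - j(D) = 9690 - 1*(-33) = 9690 + 33 = 9723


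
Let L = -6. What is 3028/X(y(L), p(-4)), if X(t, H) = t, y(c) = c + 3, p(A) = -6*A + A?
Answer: -3028/3 ≈ -1009.3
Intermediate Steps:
p(A) = -5*A
y(c) = 3 + c
3028/X(y(L), p(-4)) = 3028/(3 - 6) = 3028/(-3) = 3028*(-1/3) = -3028/3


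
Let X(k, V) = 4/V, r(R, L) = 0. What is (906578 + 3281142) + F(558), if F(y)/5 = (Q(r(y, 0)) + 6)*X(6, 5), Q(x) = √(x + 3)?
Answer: 4187744 + 4*√3 ≈ 4.1878e+6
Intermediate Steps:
Q(x) = √(3 + x)
F(y) = 24 + 4*√3 (F(y) = 5*((√(3 + 0) + 6)*(4/5)) = 5*((√3 + 6)*(4*(⅕))) = 5*((6 + √3)*(⅘)) = 5*(24/5 + 4*√3/5) = 24 + 4*√3)
(906578 + 3281142) + F(558) = (906578 + 3281142) + (24 + 4*√3) = 4187720 + (24 + 4*√3) = 4187744 + 4*√3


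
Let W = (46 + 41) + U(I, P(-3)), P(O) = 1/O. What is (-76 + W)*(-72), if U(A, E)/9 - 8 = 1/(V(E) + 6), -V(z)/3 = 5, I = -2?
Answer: -5904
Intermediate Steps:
P(O) = 1/O
V(z) = -15 (V(z) = -3*5 = -15)
U(A, E) = 71 (U(A, E) = 72 + 9/(-15 + 6) = 72 + 9/(-9) = 72 + 9*(-1/9) = 72 - 1 = 71)
W = 158 (W = (46 + 41) + 71 = 87 + 71 = 158)
(-76 + W)*(-72) = (-76 + 158)*(-72) = 82*(-72) = -5904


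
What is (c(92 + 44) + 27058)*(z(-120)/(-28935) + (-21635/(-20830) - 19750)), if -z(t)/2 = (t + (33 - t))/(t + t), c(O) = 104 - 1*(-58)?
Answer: -64800019019635693/120543210 ≈ -5.3757e+8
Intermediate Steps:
c(O) = 162 (c(O) = 104 + 58 = 162)
z(t) = -33/t (z(t) = -2*(t + (33 - t))/(t + t) = -66/(2*t) = -66*1/(2*t) = -33/t)
(c(92 + 44) + 27058)*(z(-120)/(-28935) + (-21635/(-20830) - 19750)) = (162 + 27058)*(-33/(-120)/(-28935) + (-21635/(-20830) - 19750)) = 27220*(-33*(-1/120)*(-1/28935) + (-21635*(-1/20830) - 19750)) = 27220*((11/40)*(-1/28935) + (4327/4166 - 19750)) = 27220*(-11/1157400 - 82274173/4166) = 27220*(-47612063938013/2410864200) = -64800019019635693/120543210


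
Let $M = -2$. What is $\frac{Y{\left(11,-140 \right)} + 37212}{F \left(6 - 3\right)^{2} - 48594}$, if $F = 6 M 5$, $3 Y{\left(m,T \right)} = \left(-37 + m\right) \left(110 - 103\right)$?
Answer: $- \frac{2933}{3879} \approx -0.75612$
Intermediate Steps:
$Y{\left(m,T \right)} = - \frac{259}{3} + \frac{7 m}{3}$ ($Y{\left(m,T \right)} = \frac{\left(-37 + m\right) \left(110 - 103\right)}{3} = \frac{\left(-37 + m\right) 7}{3} = \frac{-259 + 7 m}{3} = - \frac{259}{3} + \frac{7 m}{3}$)
$F = -60$ ($F = 6 \left(-2\right) 5 = \left(-12\right) 5 = -60$)
$\frac{Y{\left(11,-140 \right)} + 37212}{F \left(6 - 3\right)^{2} - 48594} = \frac{\left(- \frac{259}{3} + \frac{7}{3} \cdot 11\right) + 37212}{- 60 \left(6 - 3\right)^{2} - 48594} = \frac{\left(- \frac{259}{3} + \frac{77}{3}\right) + 37212}{- 60 \cdot 3^{2} - 48594} = \frac{- \frac{182}{3} + 37212}{\left(-60\right) 9 - 48594} = \frac{111454}{3 \left(-540 - 48594\right)} = \frac{111454}{3 \left(-49134\right)} = \frac{111454}{3} \left(- \frac{1}{49134}\right) = - \frac{2933}{3879}$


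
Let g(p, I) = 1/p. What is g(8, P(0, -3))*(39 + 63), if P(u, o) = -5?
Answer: 51/4 ≈ 12.750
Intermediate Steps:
g(8, P(0, -3))*(39 + 63) = (39 + 63)/8 = (⅛)*102 = 51/4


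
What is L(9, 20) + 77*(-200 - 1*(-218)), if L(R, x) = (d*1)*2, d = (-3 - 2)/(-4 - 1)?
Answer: 1388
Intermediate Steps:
d = 1 (d = -5/(-5) = -5*(-⅕) = 1)
L(R, x) = 2 (L(R, x) = (1*1)*2 = 1*2 = 2)
L(9, 20) + 77*(-200 - 1*(-218)) = 2 + 77*(-200 - 1*(-218)) = 2 + 77*(-200 + 218) = 2 + 77*18 = 2 + 1386 = 1388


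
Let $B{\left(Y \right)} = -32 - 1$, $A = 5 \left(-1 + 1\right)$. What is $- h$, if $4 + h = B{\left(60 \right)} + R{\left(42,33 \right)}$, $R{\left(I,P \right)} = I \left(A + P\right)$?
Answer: $-1349$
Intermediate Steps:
$A = 0$ ($A = 5 \cdot 0 = 0$)
$R{\left(I,P \right)} = I P$ ($R{\left(I,P \right)} = I \left(0 + P\right) = I P$)
$B{\left(Y \right)} = -33$ ($B{\left(Y \right)} = -32 - 1 = -33$)
$h = 1349$ ($h = -4 + \left(-33 + 42 \cdot 33\right) = -4 + \left(-33 + 1386\right) = -4 + 1353 = 1349$)
$- h = \left(-1\right) 1349 = -1349$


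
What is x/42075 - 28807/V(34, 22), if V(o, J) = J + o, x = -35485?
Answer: -242808337/471240 ≈ -515.25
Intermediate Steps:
x/42075 - 28807/V(34, 22) = -35485/42075 - 28807/(22 + 34) = -35485*1/42075 - 28807/56 = -7097/8415 - 28807*1/56 = -7097/8415 - 28807/56 = -242808337/471240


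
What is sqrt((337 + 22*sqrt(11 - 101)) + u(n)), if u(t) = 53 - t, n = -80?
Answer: sqrt(470 + 66*I*sqrt(10)) ≈ 22.184 + 4.7041*I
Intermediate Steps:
sqrt((337 + 22*sqrt(11 - 101)) + u(n)) = sqrt((337 + 22*sqrt(11 - 101)) + (53 - 1*(-80))) = sqrt((337 + 22*sqrt(-90)) + (53 + 80)) = sqrt((337 + 22*(3*I*sqrt(10))) + 133) = sqrt((337 + 66*I*sqrt(10)) + 133) = sqrt(470 + 66*I*sqrt(10))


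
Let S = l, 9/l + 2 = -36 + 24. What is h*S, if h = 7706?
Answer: -34677/7 ≈ -4953.9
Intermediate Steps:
l = -9/14 (l = 9/(-2 + (-36 + 24)) = 9/(-2 - 12) = 9/(-14) = 9*(-1/14) = -9/14 ≈ -0.64286)
S = -9/14 ≈ -0.64286
h*S = 7706*(-9/14) = -34677/7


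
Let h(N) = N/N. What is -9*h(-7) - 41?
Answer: -50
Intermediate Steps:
h(N) = 1
-9*h(-7) - 41 = -9*1 - 41 = -9 - 41 = -50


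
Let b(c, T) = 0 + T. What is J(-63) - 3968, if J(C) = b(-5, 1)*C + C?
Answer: -4094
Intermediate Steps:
b(c, T) = T
J(C) = 2*C (J(C) = 1*C + C = C + C = 2*C)
J(-63) - 3968 = 2*(-63) - 3968 = -126 - 3968 = -4094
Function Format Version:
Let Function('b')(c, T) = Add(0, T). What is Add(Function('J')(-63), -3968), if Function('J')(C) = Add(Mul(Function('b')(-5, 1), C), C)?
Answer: -4094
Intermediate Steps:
Function('b')(c, T) = T
Function('J')(C) = Mul(2, C) (Function('J')(C) = Add(Mul(1, C), C) = Add(C, C) = Mul(2, C))
Add(Function('J')(-63), -3968) = Add(Mul(2, -63), -3968) = Add(-126, -3968) = -4094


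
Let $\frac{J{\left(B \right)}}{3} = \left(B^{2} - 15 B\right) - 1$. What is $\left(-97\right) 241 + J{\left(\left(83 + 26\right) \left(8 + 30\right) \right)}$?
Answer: $51258722$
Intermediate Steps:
$J{\left(B \right)} = -3 - 45 B + 3 B^{2}$ ($J{\left(B \right)} = 3 \left(\left(B^{2} - 15 B\right) - 1\right) = 3 \left(-1 + B^{2} - 15 B\right) = -3 - 45 B + 3 B^{2}$)
$\left(-97\right) 241 + J{\left(\left(83 + 26\right) \left(8 + 30\right) \right)} = \left(-97\right) 241 - \left(3 - 3 \left(8 + 30\right)^{2} \left(83 + 26\right)^{2} + 45 \left(83 + 26\right) \left(8 + 30\right)\right) = -23377 - \left(3 - 51468492 + 45 \cdot 109 \cdot 38\right) = -23377 - \left(186393 - 51468492\right) = -23377 - -51282099 = -23377 + 51282099 = 51258722$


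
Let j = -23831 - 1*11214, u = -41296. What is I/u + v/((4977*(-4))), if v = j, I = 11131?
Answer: 306405593/205530192 ≈ 1.4908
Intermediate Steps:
j = -35045 (j = -23831 - 11214 = -35045)
v = -35045
I/u + v/((4977*(-4))) = 11131/(-41296) - 35045/(4977*(-4)) = 11131*(-1/41296) - 35045/(-19908) = -11131/41296 - 35045*(-1/19908) = -11131/41296 + 35045/19908 = 306405593/205530192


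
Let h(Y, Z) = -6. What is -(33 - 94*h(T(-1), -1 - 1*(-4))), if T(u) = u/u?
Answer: -597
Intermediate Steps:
T(u) = 1
-(33 - 94*h(T(-1), -1 - 1*(-4))) = -(33 - 94*(-6)) = -(33 + 564) = -1*597 = -597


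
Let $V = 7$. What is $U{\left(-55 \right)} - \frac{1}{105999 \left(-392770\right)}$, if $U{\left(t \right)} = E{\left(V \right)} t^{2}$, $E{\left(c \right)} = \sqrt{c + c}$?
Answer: $\frac{1}{41633227230} + 3025 \sqrt{14} \approx 11319.0$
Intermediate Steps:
$E{\left(c \right)} = \sqrt{2} \sqrt{c}$ ($E{\left(c \right)} = \sqrt{2 c} = \sqrt{2} \sqrt{c}$)
$U{\left(t \right)} = \sqrt{14} t^{2}$ ($U{\left(t \right)} = \sqrt{2} \sqrt{7} t^{2} = \sqrt{14} t^{2}$)
$U{\left(-55 \right)} - \frac{1}{105999 \left(-392770\right)} = \sqrt{14} \left(-55\right)^{2} - \frac{1}{105999 \left(-392770\right)} = \sqrt{14} \cdot 3025 - \frac{1}{105999} \left(- \frac{1}{392770}\right) = 3025 \sqrt{14} - - \frac{1}{41633227230} = 3025 \sqrt{14} + \frac{1}{41633227230} = \frac{1}{41633227230} + 3025 \sqrt{14}$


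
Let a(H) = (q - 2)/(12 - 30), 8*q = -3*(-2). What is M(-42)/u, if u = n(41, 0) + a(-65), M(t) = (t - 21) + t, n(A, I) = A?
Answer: -7560/2957 ≈ -2.5566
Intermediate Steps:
q = ¾ (q = (-3*(-2))/8 = (⅛)*6 = ¾ ≈ 0.75000)
a(H) = 5/72 (a(H) = (¾ - 2)/(12 - 30) = -5/4/(-18) = -5/4*(-1/18) = 5/72)
M(t) = -21 + 2*t (M(t) = (-21 + t) + t = -21 + 2*t)
u = 2957/72 (u = 41 + 5/72 = 2957/72 ≈ 41.069)
M(-42)/u = (-21 + 2*(-42))/(2957/72) = (-21 - 84)*(72/2957) = -105*72/2957 = -7560/2957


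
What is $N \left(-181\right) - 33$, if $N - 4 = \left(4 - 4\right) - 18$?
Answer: $2501$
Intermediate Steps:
$N = -14$ ($N = 4 + \left(\left(4 - 4\right) - 18\right) = 4 + \left(0 - 18\right) = 4 - 18 = -14$)
$N \left(-181\right) - 33 = \left(-14\right) \left(-181\right) - 33 = 2534 - 33 = 2501$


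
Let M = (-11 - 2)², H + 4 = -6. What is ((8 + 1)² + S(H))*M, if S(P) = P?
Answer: 11999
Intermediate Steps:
H = -10 (H = -4 - 6 = -10)
M = 169 (M = (-13)² = 169)
((8 + 1)² + S(H))*M = ((8 + 1)² - 10)*169 = (9² - 10)*169 = (81 - 10)*169 = 71*169 = 11999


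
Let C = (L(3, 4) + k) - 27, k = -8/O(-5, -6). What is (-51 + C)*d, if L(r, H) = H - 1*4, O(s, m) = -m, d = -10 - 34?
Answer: 10472/3 ≈ 3490.7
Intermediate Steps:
d = -44
L(r, H) = -4 + H (L(r, H) = H - 4 = -4 + H)
k = -4/3 (k = -8/((-1*(-6))) = -8/6 = -8*⅙ = -4/3 ≈ -1.3333)
C = -85/3 (C = ((-4 + 4) - 4/3) - 27 = (0 - 4/3) - 27 = -4/3 - 27 = -85/3 ≈ -28.333)
(-51 + C)*d = (-51 - 85/3)*(-44) = -238/3*(-44) = 10472/3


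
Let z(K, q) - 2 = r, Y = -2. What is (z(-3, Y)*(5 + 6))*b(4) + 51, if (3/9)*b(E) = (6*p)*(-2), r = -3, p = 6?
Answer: 2427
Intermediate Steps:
z(K, q) = -1 (z(K, q) = 2 - 3 = -1)
b(E) = -216 (b(E) = 3*((6*6)*(-2)) = 3*(36*(-2)) = 3*(-72) = -216)
(z(-3, Y)*(5 + 6))*b(4) + 51 = -(5 + 6)*(-216) + 51 = -1*11*(-216) + 51 = -11*(-216) + 51 = 2376 + 51 = 2427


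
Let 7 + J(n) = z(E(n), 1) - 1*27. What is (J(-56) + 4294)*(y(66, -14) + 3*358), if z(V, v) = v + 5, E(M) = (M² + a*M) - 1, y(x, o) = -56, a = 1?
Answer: 4342788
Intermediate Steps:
E(M) = -1 + M + M² (E(M) = (M² + 1*M) - 1 = (M² + M) - 1 = (M + M²) - 1 = -1 + M + M²)
z(V, v) = 5 + v
J(n) = -28 (J(n) = -7 + ((5 + 1) - 1*27) = -7 + (6 - 27) = -7 - 21 = -28)
(J(-56) + 4294)*(y(66, -14) + 3*358) = (-28 + 4294)*(-56 + 3*358) = 4266*(-56 + 1074) = 4266*1018 = 4342788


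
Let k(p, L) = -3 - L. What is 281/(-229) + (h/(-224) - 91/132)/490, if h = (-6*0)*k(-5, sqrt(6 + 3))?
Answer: -2599417/2115960 ≈ -1.2285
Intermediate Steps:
h = 0 (h = (-6*0)*(-3 - sqrt(6 + 3)) = 0*(-3 - sqrt(9)) = 0*(-3 - 1*3) = 0*(-3 - 3) = 0*(-6) = 0)
281/(-229) + (h/(-224) - 91/132)/490 = 281/(-229) + (0/(-224) - 91/132)/490 = 281*(-1/229) + (0*(-1/224) - 91*1/132)*(1/490) = -281/229 + (0 - 91/132)*(1/490) = -281/229 - 91/132*1/490 = -281/229 - 13/9240 = -2599417/2115960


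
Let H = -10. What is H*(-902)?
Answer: 9020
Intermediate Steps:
H*(-902) = -10*(-902) = 9020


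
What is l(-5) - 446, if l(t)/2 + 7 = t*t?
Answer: -410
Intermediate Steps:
l(t) = -14 + 2*t² (l(t) = -14 + 2*(t*t) = -14 + 2*t²)
l(-5) - 446 = (-14 + 2*(-5)²) - 446 = (-14 + 2*25) - 446 = (-14 + 50) - 446 = 36 - 446 = -410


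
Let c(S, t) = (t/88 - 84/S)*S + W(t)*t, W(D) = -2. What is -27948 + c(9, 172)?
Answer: -623885/22 ≈ -28358.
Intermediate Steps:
c(S, t) = -2*t + S*(-84/S + t/88) (c(S, t) = (t/88 - 84/S)*S - 2*t = (-84/S + t/88)*S - 2*t = S*(-84/S + t/88) - 2*t = -2*t + S*(-84/S + t/88))
-27948 + c(9, 172) = -27948 + (-84 - 2*172 + (1/88)*9*172) = -27948 + (-84 - 344 + 387/22) = -27948 - 9029/22 = -623885/22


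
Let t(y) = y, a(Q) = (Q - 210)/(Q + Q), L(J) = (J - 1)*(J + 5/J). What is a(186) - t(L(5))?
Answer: -746/31 ≈ -24.065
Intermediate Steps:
L(J) = (-1 + J)*(J + 5/J)
a(Q) = (-210 + Q)/(2*Q) (a(Q) = (-210 + Q)/((2*Q)) = (-210 + Q)*(1/(2*Q)) = (-210 + Q)/(2*Q))
a(186) - t(L(5)) = (½)*(-210 + 186)/186 - (5 + 5² - 1*5 - 5/5) = (½)*(1/186)*(-24) - (5 + 25 - 5 - 5*⅕) = -2/31 - (5 + 25 - 5 - 1) = -2/31 - 1*24 = -2/31 - 24 = -746/31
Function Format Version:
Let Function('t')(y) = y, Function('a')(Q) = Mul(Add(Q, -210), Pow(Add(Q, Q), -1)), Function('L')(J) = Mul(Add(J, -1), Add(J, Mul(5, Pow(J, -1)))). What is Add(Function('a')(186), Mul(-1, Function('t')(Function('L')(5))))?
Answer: Rational(-746, 31) ≈ -24.065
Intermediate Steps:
Function('L')(J) = Mul(Add(-1, J), Add(J, Mul(5, Pow(J, -1))))
Function('a')(Q) = Mul(Rational(1, 2), Pow(Q, -1), Add(-210, Q)) (Function('a')(Q) = Mul(Add(-210, Q), Pow(Mul(2, Q), -1)) = Mul(Add(-210, Q), Mul(Rational(1, 2), Pow(Q, -1))) = Mul(Rational(1, 2), Pow(Q, -1), Add(-210, Q)))
Add(Function('a')(186), Mul(-1, Function('t')(Function('L')(5)))) = Add(Mul(Rational(1, 2), Pow(186, -1), Add(-210, 186)), Mul(-1, Add(5, Pow(5, 2), Mul(-1, 5), Mul(-5, Pow(5, -1))))) = Add(Mul(Rational(1, 2), Rational(1, 186), -24), Mul(-1, Add(5, 25, -5, Mul(-5, Rational(1, 5))))) = Add(Rational(-2, 31), Mul(-1, Add(5, 25, -5, -1))) = Add(Rational(-2, 31), Mul(-1, 24)) = Add(Rational(-2, 31), -24) = Rational(-746, 31)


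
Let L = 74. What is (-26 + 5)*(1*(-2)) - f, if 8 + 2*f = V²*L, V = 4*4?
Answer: -9426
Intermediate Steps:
V = 16
f = 9468 (f = -4 + (16²*74)/2 = -4 + (256*74)/2 = -4 + (½)*18944 = -4 + 9472 = 9468)
(-26 + 5)*(1*(-2)) - f = (-26 + 5)*(1*(-2)) - 1*9468 = -21*(-2) - 9468 = 42 - 9468 = -9426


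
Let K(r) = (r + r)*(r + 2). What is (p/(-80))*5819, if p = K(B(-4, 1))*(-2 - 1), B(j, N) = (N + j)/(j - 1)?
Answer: 680823/1000 ≈ 680.82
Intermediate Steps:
B(j, N) = (N + j)/(-1 + j)
K(r) = 2*r*(2 + r) (K(r) = (2*r)*(2 + r) = 2*r*(2 + r))
p = -234/25 (p = (2*((1 - 4)/(-1 - 4))*(2 + (1 - 4)/(-1 - 4)))*(-2 - 1) = (2*(-3/(-5))*(2 - 3/(-5)))*(-3) = (2*(-⅕*(-3))*(2 - ⅕*(-3)))*(-3) = (2*(⅗)*(2 + ⅗))*(-3) = (2*(⅗)*(13/5))*(-3) = (78/25)*(-3) = -234/25 ≈ -9.3600)
(p/(-80))*5819 = -234/25/(-80)*5819 = -234/25*(-1/80)*5819 = (117/1000)*5819 = 680823/1000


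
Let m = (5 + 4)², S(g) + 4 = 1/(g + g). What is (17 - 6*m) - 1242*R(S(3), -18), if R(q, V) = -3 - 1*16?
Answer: 23129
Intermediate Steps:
S(g) = -4 + 1/(2*g) (S(g) = -4 + 1/(g + g) = -4 + 1/(2*g))
m = 81 (m = 9² = 81)
R(q, V) = -19 (R(q, V) = -3 - 16 = -19)
(17 - 6*m) - 1242*R(S(3), -18) = (17 - 6*81) - 1242*(-19) = (17 - 486) + 23598 = -469 + 23598 = 23129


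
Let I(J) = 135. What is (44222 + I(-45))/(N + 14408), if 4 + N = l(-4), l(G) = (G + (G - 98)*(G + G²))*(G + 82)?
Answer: -44357/81380 ≈ -0.54506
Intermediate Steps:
l(G) = (82 + G)*(G + (-98 + G)*(G + G²)) (l(G) = (G + (-98 + G)*(G + G²))*(82 + G) = (82 + G)*(G + (-98 + G)*(G + G²)))
N = -95788 (N = -4 - 4*(-7954 + (-4)³ - 8051*(-4) - 15*(-4)²) = -4 - 4*(-7954 - 64 + 32204 - 15*16) = -4 - 4*(-7954 - 64 + 32204 - 240) = -4 - 4*23946 = -4 - 95784 = -95788)
(44222 + I(-45))/(N + 14408) = (44222 + 135)/(-95788 + 14408) = 44357/(-81380) = 44357*(-1/81380) = -44357/81380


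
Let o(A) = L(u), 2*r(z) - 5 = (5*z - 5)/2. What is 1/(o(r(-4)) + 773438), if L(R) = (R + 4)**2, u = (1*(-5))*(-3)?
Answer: 1/773799 ≈ 1.2923e-6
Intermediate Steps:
u = 15 (u = -5*(-3) = 15)
r(z) = 5/4 + 5*z/4 (r(z) = 5/2 + ((5*z - 5)/2)/2 = 5/2 + ((-5 + 5*z)*(1/2))/2 = 5/2 + (-5/2 + 5*z/2)/2 = 5/2 + (-5/4 + 5*z/4) = 5/4 + 5*z/4)
L(R) = (4 + R)**2
o(A) = 361 (o(A) = (4 + 15)**2 = 19**2 = 361)
1/(o(r(-4)) + 773438) = 1/(361 + 773438) = 1/773799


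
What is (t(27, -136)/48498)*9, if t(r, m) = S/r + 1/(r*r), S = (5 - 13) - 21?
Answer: -391/1964169 ≈ -0.00019907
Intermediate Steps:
S = -29 (S = -8 - 21 = -29)
t(r, m) = r⁻² - 29/r (t(r, m) = -29/r + 1/(r*r) = -29/r + r⁻² = r⁻² - 29/r)
(t(27, -136)/48498)*9 = (((1 - 29*27)/27²)/48498)*9 = (((1 - 783)/729)*(1/48498))*9 = (((1/729)*(-782))*(1/48498))*9 = -782/729*1/48498*9 = -391/17677521*9 = -391/1964169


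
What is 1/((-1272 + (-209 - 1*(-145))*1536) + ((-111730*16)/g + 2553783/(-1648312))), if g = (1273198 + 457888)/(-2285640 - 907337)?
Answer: 1426684913416/4562234069596573375 ≈ 3.1272e-7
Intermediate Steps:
g = -1731086/3192977 (g = 1731086/(-3192977) = 1731086*(-1/3192977) = -1731086/3192977 ≈ -0.54215)
1/((-1272 + (-209 - 1*(-145))*1536) + ((-111730*16)/g + 2553783/(-1648312))) = 1/((-1272 + (-209 - 1*(-145))*1536) + ((-111730*16)/(-1731086/3192977) + 2553783/(-1648312))) = 1/((-1272 + (-209 + 145)*1536) + (-1787680*(-3192977/1731086) + 2553783*(-1/1648312))) = 1/((-1272 - 64*1536) + (2854010561680/865543 - 2553783/1648312)) = 1/((-1272 - 98304) + 4704297646534884991/1426684913416) = 1/(-99576 + 4704297646534884991/1426684913416) = 1/(4562234069596573375/1426684913416) = 1426684913416/4562234069596573375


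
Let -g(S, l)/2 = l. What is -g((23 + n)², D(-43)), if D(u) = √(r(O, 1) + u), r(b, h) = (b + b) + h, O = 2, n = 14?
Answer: 2*I*√38 ≈ 12.329*I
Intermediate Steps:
r(b, h) = h + 2*b (r(b, h) = 2*b + h = h + 2*b)
D(u) = √(5 + u) (D(u) = √((1 + 2*2) + u) = √((1 + 4) + u) = √(5 + u))
g(S, l) = -2*l
-g((23 + n)², D(-43)) = -(-2)*√(5 - 43) = -(-2)*√(-38) = -(-2)*I*√38 = 2*I*√38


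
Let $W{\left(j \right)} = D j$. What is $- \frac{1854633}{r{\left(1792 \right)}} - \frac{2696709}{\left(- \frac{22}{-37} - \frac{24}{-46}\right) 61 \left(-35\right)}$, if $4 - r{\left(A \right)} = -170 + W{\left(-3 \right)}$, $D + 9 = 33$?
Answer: $- \frac{266426178328}{41579125} \approx -6407.7$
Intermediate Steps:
$D = 24$ ($D = -9 + 33 = 24$)
$W{\left(j \right)} = 24 j$
$r{\left(A \right)} = 246$ ($r{\left(A \right)} = 4 - \left(-170 + 24 \left(-3\right)\right) = 4 - \left(-170 - 72\right) = 4 - -242 = 4 + 242 = 246$)
$- \frac{1854633}{r{\left(1792 \right)}} - \frac{2696709}{\left(- \frac{22}{-37} - \frac{24}{-46}\right) 61 \left(-35\right)} = - \frac{1854633}{246} - \frac{2696709}{\left(- \frac{22}{-37} - \frac{24}{-46}\right) 61 \left(-35\right)} = \left(-1854633\right) \frac{1}{246} - \frac{2696709}{\left(\left(-22\right) \left(- \frac{1}{37}\right) - - \frac{12}{23}\right) 61 \left(-35\right)} = - \frac{618211}{82} - \frac{2696709}{\left(\frac{22}{37} + \frac{12}{23}\right) 61 \left(-35\right)} = - \frac{618211}{82} - \frac{2696709}{\frac{950}{851} \cdot 61 \left(-35\right)} = - \frac{618211}{82} - \frac{2696709}{\frac{57950}{851} \left(-35\right)} = - \frac{618211}{82} - \frac{2696709}{- \frac{2028250}{851}} = - \frac{618211}{82} - - \frac{2294899359}{2028250} = - \frac{618211}{82} + \frac{2294899359}{2028250} = - \frac{266426178328}{41579125}$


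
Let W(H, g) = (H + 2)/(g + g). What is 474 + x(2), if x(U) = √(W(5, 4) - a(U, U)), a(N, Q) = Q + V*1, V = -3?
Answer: 474 + √30/4 ≈ 475.37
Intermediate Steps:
a(N, Q) = -3 + Q (a(N, Q) = Q - 3*1 = Q - 3 = -3 + Q)
W(H, g) = (2 + H)/(2*g) (W(H, g) = (2 + H)/((2*g)) = (2 + H)*(1/(2*g)) = (2 + H)/(2*g))
x(U) = √(31/8 - U) (x(U) = √((½)*(2 + 5)/4 - (-3 + U)) = √((½)*(¼)*7 + (3 - U)) = √(7/8 + (3 - U)) = √(31/8 - U))
474 + x(2) = 474 + √(62 - 16*2)/4 = 474 + √(62 - 32)/4 = 474 + √30/4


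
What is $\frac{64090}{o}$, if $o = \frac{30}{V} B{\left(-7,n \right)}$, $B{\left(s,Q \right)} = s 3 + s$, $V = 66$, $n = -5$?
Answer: $- \frac{70499}{14} \approx -5035.6$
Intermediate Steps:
$B{\left(s,Q \right)} = 4 s$ ($B{\left(s,Q \right)} = 3 s + s = 4 s$)
$o = - \frac{140}{11}$ ($o = \frac{30}{66} \cdot 4 \left(-7\right) = 30 \cdot \frac{1}{66} \left(-28\right) = \frac{5}{11} \left(-28\right) = - \frac{140}{11} \approx -12.727$)
$\frac{64090}{o} = \frac{64090}{- \frac{140}{11}} = 64090 \left(- \frac{11}{140}\right) = - \frac{70499}{14}$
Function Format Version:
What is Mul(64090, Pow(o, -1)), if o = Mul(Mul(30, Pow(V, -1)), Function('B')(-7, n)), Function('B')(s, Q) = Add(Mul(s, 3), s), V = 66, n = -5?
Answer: Rational(-70499, 14) ≈ -5035.6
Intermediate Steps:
Function('B')(s, Q) = Mul(4, s) (Function('B')(s, Q) = Add(Mul(3, s), s) = Mul(4, s))
o = Rational(-140, 11) (o = Mul(Mul(30, Pow(66, -1)), Mul(4, -7)) = Mul(Mul(30, Rational(1, 66)), -28) = Mul(Rational(5, 11), -28) = Rational(-140, 11) ≈ -12.727)
Mul(64090, Pow(o, -1)) = Mul(64090, Pow(Rational(-140, 11), -1)) = Mul(64090, Rational(-11, 140)) = Rational(-70499, 14)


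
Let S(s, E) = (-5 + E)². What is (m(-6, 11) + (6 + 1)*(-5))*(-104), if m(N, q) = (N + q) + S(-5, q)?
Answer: -624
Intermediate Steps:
m(N, q) = N + q + (-5 + q)² (m(N, q) = (N + q) + (-5 + q)² = N + q + (-5 + q)²)
(m(-6, 11) + (6 + 1)*(-5))*(-104) = ((-6 + 11 + (-5 + 11)²) + (6 + 1)*(-5))*(-104) = ((-6 + 11 + 6²) + 7*(-5))*(-104) = ((-6 + 11 + 36) - 35)*(-104) = (41 - 35)*(-104) = 6*(-104) = -624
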